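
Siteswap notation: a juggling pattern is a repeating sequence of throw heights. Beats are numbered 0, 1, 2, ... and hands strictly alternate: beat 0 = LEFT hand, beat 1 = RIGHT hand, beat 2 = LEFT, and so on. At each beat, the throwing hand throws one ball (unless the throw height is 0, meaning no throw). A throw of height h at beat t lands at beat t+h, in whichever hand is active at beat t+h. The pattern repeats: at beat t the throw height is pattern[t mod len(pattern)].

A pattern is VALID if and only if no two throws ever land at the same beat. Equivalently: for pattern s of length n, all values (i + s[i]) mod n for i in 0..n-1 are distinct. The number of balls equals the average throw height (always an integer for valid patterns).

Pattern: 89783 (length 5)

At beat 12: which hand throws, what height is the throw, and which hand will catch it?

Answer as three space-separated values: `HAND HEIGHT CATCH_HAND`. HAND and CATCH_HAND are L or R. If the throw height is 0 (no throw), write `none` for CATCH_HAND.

Beat 12: 12 mod 2 = 0, so hand = L
Throw height = pattern[12 mod 5] = pattern[2] = 7
Lands at beat 12+7=19, 19 mod 2 = 1, so catch hand = R

Answer: L 7 R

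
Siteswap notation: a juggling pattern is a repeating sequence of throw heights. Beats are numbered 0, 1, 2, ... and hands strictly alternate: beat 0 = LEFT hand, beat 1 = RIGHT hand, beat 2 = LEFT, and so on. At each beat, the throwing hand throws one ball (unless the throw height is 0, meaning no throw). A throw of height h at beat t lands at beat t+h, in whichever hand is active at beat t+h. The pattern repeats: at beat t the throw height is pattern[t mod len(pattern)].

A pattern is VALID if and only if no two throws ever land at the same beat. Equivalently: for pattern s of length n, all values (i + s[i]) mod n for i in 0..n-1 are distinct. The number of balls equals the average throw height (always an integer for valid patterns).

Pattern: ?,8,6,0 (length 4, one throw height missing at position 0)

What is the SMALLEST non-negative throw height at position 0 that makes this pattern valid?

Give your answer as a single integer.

i=0: s[i]=? (unknown)
i=1: (1 + 8) mod 4 = 1
i=2: (2 + 6) mod 4 = 0
i=3: (3 + 0) mod 4 = 3
Known residues: [0, 1, 3]; need a permutation of 0..3, so missing residue r = 2
Need (0 + s) mod 4 = 2; smallest s = (2 - 0) mod 4 = 2

Answer: 2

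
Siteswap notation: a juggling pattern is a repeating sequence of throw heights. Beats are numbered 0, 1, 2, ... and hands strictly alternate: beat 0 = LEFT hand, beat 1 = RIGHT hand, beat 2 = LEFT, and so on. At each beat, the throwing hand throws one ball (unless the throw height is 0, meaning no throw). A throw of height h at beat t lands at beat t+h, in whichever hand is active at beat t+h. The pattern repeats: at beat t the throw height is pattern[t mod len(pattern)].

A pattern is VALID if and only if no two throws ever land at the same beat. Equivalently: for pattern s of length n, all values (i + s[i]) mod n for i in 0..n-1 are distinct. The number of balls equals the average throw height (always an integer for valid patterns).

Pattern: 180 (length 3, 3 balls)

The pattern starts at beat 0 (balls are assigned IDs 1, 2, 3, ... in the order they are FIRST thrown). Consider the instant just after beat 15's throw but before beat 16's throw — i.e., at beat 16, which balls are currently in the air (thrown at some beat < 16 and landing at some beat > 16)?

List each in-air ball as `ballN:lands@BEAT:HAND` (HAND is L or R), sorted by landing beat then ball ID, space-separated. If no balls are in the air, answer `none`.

Beat 0 (L): throw ball1 h=1 -> lands@1:R; in-air after throw: [b1@1:R]
Beat 1 (R): throw ball1 h=8 -> lands@9:R; in-air after throw: [b1@9:R]
Beat 3 (R): throw ball2 h=1 -> lands@4:L; in-air after throw: [b2@4:L b1@9:R]
Beat 4 (L): throw ball2 h=8 -> lands@12:L; in-air after throw: [b1@9:R b2@12:L]
Beat 6 (L): throw ball3 h=1 -> lands@7:R; in-air after throw: [b3@7:R b1@9:R b2@12:L]
Beat 7 (R): throw ball3 h=8 -> lands@15:R; in-air after throw: [b1@9:R b2@12:L b3@15:R]
Beat 9 (R): throw ball1 h=1 -> lands@10:L; in-air after throw: [b1@10:L b2@12:L b3@15:R]
Beat 10 (L): throw ball1 h=8 -> lands@18:L; in-air after throw: [b2@12:L b3@15:R b1@18:L]
Beat 12 (L): throw ball2 h=1 -> lands@13:R; in-air after throw: [b2@13:R b3@15:R b1@18:L]
Beat 13 (R): throw ball2 h=8 -> lands@21:R; in-air after throw: [b3@15:R b1@18:L b2@21:R]
Beat 15 (R): throw ball3 h=1 -> lands@16:L; in-air after throw: [b3@16:L b1@18:L b2@21:R]
Beat 16 (L): throw ball3 h=8 -> lands@24:L; in-air after throw: [b1@18:L b2@21:R b3@24:L]

Answer: ball1:lands@18:L ball2:lands@21:R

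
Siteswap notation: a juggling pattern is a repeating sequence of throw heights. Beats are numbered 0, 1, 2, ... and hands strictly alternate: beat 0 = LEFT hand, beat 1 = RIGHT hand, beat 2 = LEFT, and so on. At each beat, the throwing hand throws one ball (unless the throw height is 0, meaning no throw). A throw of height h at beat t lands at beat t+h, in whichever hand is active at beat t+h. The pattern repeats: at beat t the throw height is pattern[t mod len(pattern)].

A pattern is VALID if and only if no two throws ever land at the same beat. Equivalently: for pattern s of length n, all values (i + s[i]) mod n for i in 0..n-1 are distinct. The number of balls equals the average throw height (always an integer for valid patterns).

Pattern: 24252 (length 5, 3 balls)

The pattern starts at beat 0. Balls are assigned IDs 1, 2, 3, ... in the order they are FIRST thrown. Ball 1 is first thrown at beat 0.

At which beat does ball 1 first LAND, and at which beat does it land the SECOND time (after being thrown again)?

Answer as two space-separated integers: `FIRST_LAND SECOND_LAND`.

Beat 0 (L): throw ball1 h=2 -> lands@2:L; in-air after throw: [b1@2:L]
Beat 1 (R): throw ball2 h=4 -> lands@5:R; in-air after throw: [b1@2:L b2@5:R]
Beat 2 (L): throw ball1 h=2 -> lands@4:L; in-air after throw: [b1@4:L b2@5:R]
Beat 3 (R): throw ball3 h=5 -> lands@8:L; in-air after throw: [b1@4:L b2@5:R b3@8:L]
Beat 4 (L): throw ball1 h=2 -> lands@6:L; in-air after throw: [b2@5:R b1@6:L b3@8:L]
Ball 1: thrown@0 h=2 -> first land @2; rethrown@2 h=2 -> second land @4

Answer: 2 4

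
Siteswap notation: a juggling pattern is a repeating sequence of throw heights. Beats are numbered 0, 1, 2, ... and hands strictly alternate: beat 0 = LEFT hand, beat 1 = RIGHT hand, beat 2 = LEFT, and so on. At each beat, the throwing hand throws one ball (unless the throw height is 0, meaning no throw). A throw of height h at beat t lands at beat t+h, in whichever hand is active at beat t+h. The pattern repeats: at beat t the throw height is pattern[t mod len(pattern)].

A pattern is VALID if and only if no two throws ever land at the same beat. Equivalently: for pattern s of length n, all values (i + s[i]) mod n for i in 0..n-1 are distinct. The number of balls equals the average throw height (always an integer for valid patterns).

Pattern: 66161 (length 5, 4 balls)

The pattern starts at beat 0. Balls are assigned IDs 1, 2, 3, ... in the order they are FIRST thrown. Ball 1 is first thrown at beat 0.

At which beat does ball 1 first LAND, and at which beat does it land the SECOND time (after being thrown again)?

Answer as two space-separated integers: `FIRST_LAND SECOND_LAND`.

Answer: 6 12

Derivation:
Beat 0 (L): throw ball1 h=6 -> lands@6:L; in-air after throw: [b1@6:L]
Beat 1 (R): throw ball2 h=6 -> lands@7:R; in-air after throw: [b1@6:L b2@7:R]
Beat 2 (L): throw ball3 h=1 -> lands@3:R; in-air after throw: [b3@3:R b1@6:L b2@7:R]
Beat 3 (R): throw ball3 h=6 -> lands@9:R; in-air after throw: [b1@6:L b2@7:R b3@9:R]
Beat 4 (L): throw ball4 h=1 -> lands@5:R; in-air after throw: [b4@5:R b1@6:L b2@7:R b3@9:R]
Beat 5 (R): throw ball4 h=6 -> lands@11:R; in-air after throw: [b1@6:L b2@7:R b3@9:R b4@11:R]
Beat 6 (L): throw ball1 h=6 -> lands@12:L; in-air after throw: [b2@7:R b3@9:R b4@11:R b1@12:L]
Beat 7 (R): throw ball2 h=1 -> lands@8:L; in-air after throw: [b2@8:L b3@9:R b4@11:R b1@12:L]
Beat 8 (L): throw ball2 h=6 -> lands@14:L; in-air after throw: [b3@9:R b4@11:R b1@12:L b2@14:L]
Beat 9 (R): throw ball3 h=1 -> lands@10:L; in-air after throw: [b3@10:L b4@11:R b1@12:L b2@14:L]
Beat 10 (L): throw ball3 h=6 -> lands@16:L; in-air after throw: [b4@11:R b1@12:L b2@14:L b3@16:L]
Beat 11 (R): throw ball4 h=6 -> lands@17:R; in-air after throw: [b1@12:L b2@14:L b3@16:L b4@17:R]
Beat 12 (L): throw ball1 h=1 -> lands@13:R; in-air after throw: [b1@13:R b2@14:L b3@16:L b4@17:R]
Ball 1: thrown@0 h=6 -> first land @6; rethrown@6 h=6 -> second land @12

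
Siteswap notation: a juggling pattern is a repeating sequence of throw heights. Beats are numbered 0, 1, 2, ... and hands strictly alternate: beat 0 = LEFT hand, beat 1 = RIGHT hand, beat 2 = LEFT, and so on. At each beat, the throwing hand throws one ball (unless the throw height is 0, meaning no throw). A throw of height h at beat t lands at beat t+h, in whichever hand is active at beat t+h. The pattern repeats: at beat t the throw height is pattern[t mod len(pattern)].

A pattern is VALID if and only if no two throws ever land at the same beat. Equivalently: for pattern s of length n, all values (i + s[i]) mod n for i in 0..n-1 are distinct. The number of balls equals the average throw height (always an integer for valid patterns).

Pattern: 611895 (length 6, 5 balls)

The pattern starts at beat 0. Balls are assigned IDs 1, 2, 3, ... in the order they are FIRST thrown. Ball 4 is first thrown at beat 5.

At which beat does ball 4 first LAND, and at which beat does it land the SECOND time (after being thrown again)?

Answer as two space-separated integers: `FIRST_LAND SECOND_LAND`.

Beat 0 (L): throw ball1 h=6 -> lands@6:L; in-air after throw: [b1@6:L]
Beat 1 (R): throw ball2 h=1 -> lands@2:L; in-air after throw: [b2@2:L b1@6:L]
Beat 2 (L): throw ball2 h=1 -> lands@3:R; in-air after throw: [b2@3:R b1@6:L]
Beat 3 (R): throw ball2 h=8 -> lands@11:R; in-air after throw: [b1@6:L b2@11:R]
Beat 4 (L): throw ball3 h=9 -> lands@13:R; in-air after throw: [b1@6:L b2@11:R b3@13:R]
Beat 5 (R): throw ball4 h=5 -> lands@10:L; in-air after throw: [b1@6:L b4@10:L b2@11:R b3@13:R]
Beat 6 (L): throw ball1 h=6 -> lands@12:L; in-air after throw: [b4@10:L b2@11:R b1@12:L b3@13:R]
Beat 7 (R): throw ball5 h=1 -> lands@8:L; in-air after throw: [b5@8:L b4@10:L b2@11:R b1@12:L b3@13:R]
Beat 8 (L): throw ball5 h=1 -> lands@9:R; in-air after throw: [b5@9:R b4@10:L b2@11:R b1@12:L b3@13:R]
Beat 9 (R): throw ball5 h=8 -> lands@17:R; in-air after throw: [b4@10:L b2@11:R b1@12:L b3@13:R b5@17:R]
Beat 10 (L): throw ball4 h=9 -> lands@19:R; in-air after throw: [b2@11:R b1@12:L b3@13:R b5@17:R b4@19:R]
Beat 11 (R): throw ball2 h=5 -> lands@16:L; in-air after throw: [b1@12:L b3@13:R b2@16:L b5@17:R b4@19:R]
Beat 12 (L): throw ball1 h=6 -> lands@18:L; in-air after throw: [b3@13:R b2@16:L b5@17:R b1@18:L b4@19:R]
Beat 13 (R): throw ball3 h=1 -> lands@14:L; in-air after throw: [b3@14:L b2@16:L b5@17:R b1@18:L b4@19:R]
Beat 14 (L): throw ball3 h=1 -> lands@15:R; in-air after throw: [b3@15:R b2@16:L b5@17:R b1@18:L b4@19:R]
Ball 4: thrown@5 h=5 -> first land @10; rethrown@10 h=9 -> second land @19

Answer: 10 19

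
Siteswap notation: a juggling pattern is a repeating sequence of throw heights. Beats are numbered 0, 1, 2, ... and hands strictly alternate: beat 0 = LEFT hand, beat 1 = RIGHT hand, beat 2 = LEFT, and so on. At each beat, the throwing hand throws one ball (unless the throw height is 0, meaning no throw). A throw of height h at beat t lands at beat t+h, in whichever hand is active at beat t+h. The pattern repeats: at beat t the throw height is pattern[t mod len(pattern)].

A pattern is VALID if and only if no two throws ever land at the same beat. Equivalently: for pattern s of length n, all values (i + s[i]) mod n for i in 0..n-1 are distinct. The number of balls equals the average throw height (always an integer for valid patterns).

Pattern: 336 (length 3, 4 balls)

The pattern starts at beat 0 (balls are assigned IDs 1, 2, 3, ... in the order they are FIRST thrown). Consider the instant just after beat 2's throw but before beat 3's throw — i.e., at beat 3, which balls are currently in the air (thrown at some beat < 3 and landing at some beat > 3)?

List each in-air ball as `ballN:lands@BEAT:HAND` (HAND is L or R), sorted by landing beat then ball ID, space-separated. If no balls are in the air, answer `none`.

Beat 0 (L): throw ball1 h=3 -> lands@3:R; in-air after throw: [b1@3:R]
Beat 1 (R): throw ball2 h=3 -> lands@4:L; in-air after throw: [b1@3:R b2@4:L]
Beat 2 (L): throw ball3 h=6 -> lands@8:L; in-air after throw: [b1@3:R b2@4:L b3@8:L]
Beat 3 (R): throw ball1 h=3 -> lands@6:L; in-air after throw: [b2@4:L b1@6:L b3@8:L]

Answer: ball2:lands@4:L ball3:lands@8:L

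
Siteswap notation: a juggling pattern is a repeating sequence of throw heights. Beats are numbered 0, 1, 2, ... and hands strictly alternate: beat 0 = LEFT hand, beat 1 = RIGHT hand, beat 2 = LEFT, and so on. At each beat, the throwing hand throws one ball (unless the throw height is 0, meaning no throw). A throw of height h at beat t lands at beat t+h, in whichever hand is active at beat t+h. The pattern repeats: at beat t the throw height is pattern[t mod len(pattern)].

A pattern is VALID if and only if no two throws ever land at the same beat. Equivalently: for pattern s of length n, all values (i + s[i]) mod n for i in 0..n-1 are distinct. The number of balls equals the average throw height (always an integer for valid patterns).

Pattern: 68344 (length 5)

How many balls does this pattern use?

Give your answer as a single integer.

Answer: 5

Derivation:
Pattern = [6, 8, 3, 4, 4], length n = 5
  position 0: throw height = 6, running sum = 6
  position 1: throw height = 8, running sum = 14
  position 2: throw height = 3, running sum = 17
  position 3: throw height = 4, running sum = 21
  position 4: throw height = 4, running sum = 25
Total sum = 25; balls = sum / n = 25 / 5 = 5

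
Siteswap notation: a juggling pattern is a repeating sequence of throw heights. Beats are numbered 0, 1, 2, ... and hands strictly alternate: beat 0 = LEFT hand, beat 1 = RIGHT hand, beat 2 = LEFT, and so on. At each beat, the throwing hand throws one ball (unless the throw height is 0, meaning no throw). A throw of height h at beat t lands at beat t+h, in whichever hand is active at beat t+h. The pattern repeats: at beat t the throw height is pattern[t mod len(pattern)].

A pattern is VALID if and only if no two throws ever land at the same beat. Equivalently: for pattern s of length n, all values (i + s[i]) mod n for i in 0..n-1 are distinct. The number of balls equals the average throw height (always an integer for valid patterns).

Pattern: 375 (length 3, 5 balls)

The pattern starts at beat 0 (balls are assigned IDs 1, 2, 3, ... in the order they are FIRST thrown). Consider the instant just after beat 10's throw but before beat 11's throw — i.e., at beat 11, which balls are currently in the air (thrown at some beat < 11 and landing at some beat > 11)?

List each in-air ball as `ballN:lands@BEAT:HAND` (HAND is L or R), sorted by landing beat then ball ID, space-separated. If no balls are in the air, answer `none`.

Beat 0 (L): throw ball1 h=3 -> lands@3:R; in-air after throw: [b1@3:R]
Beat 1 (R): throw ball2 h=7 -> lands@8:L; in-air after throw: [b1@3:R b2@8:L]
Beat 2 (L): throw ball3 h=5 -> lands@7:R; in-air after throw: [b1@3:R b3@7:R b2@8:L]
Beat 3 (R): throw ball1 h=3 -> lands@6:L; in-air after throw: [b1@6:L b3@7:R b2@8:L]
Beat 4 (L): throw ball4 h=7 -> lands@11:R; in-air after throw: [b1@6:L b3@7:R b2@8:L b4@11:R]
Beat 5 (R): throw ball5 h=5 -> lands@10:L; in-air after throw: [b1@6:L b3@7:R b2@8:L b5@10:L b4@11:R]
Beat 6 (L): throw ball1 h=3 -> lands@9:R; in-air after throw: [b3@7:R b2@8:L b1@9:R b5@10:L b4@11:R]
Beat 7 (R): throw ball3 h=7 -> lands@14:L; in-air after throw: [b2@8:L b1@9:R b5@10:L b4@11:R b3@14:L]
Beat 8 (L): throw ball2 h=5 -> lands@13:R; in-air after throw: [b1@9:R b5@10:L b4@11:R b2@13:R b3@14:L]
Beat 9 (R): throw ball1 h=3 -> lands@12:L; in-air after throw: [b5@10:L b4@11:R b1@12:L b2@13:R b3@14:L]
Beat 10 (L): throw ball5 h=7 -> lands@17:R; in-air after throw: [b4@11:R b1@12:L b2@13:R b3@14:L b5@17:R]
Beat 11 (R): throw ball4 h=5 -> lands@16:L; in-air after throw: [b1@12:L b2@13:R b3@14:L b4@16:L b5@17:R]

Answer: ball1:lands@12:L ball2:lands@13:R ball3:lands@14:L ball5:lands@17:R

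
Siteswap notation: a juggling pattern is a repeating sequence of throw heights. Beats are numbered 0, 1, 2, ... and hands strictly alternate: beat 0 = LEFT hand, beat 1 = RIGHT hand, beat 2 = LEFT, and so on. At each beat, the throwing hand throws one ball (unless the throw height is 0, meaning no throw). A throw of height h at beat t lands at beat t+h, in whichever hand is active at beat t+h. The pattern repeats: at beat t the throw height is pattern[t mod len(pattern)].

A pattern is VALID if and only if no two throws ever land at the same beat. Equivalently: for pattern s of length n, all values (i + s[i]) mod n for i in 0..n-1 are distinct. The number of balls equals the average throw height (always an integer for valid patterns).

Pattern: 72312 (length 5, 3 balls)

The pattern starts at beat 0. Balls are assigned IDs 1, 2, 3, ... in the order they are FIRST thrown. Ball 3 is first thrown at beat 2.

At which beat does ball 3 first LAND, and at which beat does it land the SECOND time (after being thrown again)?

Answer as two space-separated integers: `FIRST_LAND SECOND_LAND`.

Beat 0 (L): throw ball1 h=7 -> lands@7:R; in-air after throw: [b1@7:R]
Beat 1 (R): throw ball2 h=2 -> lands@3:R; in-air after throw: [b2@3:R b1@7:R]
Beat 2 (L): throw ball3 h=3 -> lands@5:R; in-air after throw: [b2@3:R b3@5:R b1@7:R]
Beat 3 (R): throw ball2 h=1 -> lands@4:L; in-air after throw: [b2@4:L b3@5:R b1@7:R]
Beat 4 (L): throw ball2 h=2 -> lands@6:L; in-air after throw: [b3@5:R b2@6:L b1@7:R]
Beat 5 (R): throw ball3 h=7 -> lands@12:L; in-air after throw: [b2@6:L b1@7:R b3@12:L]
Beat 6 (L): throw ball2 h=2 -> lands@8:L; in-air after throw: [b1@7:R b2@8:L b3@12:L]
Beat 7 (R): throw ball1 h=3 -> lands@10:L; in-air after throw: [b2@8:L b1@10:L b3@12:L]
Beat 8 (L): throw ball2 h=1 -> lands@9:R; in-air after throw: [b2@9:R b1@10:L b3@12:L]
Beat 9 (R): throw ball2 h=2 -> lands@11:R; in-air after throw: [b1@10:L b2@11:R b3@12:L]
Beat 10 (L): throw ball1 h=7 -> lands@17:R; in-air after throw: [b2@11:R b3@12:L b1@17:R]
Beat 11 (R): throw ball2 h=2 -> lands@13:R; in-air after throw: [b3@12:L b2@13:R b1@17:R]
Beat 12 (L): throw ball3 h=3 -> lands@15:R; in-air after throw: [b2@13:R b3@15:R b1@17:R]
Ball 3: thrown@2 h=3 -> first land @5; rethrown@5 h=7 -> second land @12

Answer: 5 12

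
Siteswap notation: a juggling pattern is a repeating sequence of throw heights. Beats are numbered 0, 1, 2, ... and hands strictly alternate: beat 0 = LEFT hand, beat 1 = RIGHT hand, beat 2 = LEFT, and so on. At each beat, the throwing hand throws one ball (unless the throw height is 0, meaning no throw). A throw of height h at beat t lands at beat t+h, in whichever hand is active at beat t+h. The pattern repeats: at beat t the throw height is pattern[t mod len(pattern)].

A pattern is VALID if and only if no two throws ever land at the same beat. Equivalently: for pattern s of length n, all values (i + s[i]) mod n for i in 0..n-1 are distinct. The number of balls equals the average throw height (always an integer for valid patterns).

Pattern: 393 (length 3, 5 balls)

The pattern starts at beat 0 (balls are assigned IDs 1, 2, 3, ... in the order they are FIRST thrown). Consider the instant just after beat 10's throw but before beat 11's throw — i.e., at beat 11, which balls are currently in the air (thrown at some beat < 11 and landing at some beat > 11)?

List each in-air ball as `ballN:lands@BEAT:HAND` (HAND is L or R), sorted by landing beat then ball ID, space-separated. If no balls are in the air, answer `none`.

Beat 0 (L): throw ball1 h=3 -> lands@3:R; in-air after throw: [b1@3:R]
Beat 1 (R): throw ball2 h=9 -> lands@10:L; in-air after throw: [b1@3:R b2@10:L]
Beat 2 (L): throw ball3 h=3 -> lands@5:R; in-air after throw: [b1@3:R b3@5:R b2@10:L]
Beat 3 (R): throw ball1 h=3 -> lands@6:L; in-air after throw: [b3@5:R b1@6:L b2@10:L]
Beat 4 (L): throw ball4 h=9 -> lands@13:R; in-air after throw: [b3@5:R b1@6:L b2@10:L b4@13:R]
Beat 5 (R): throw ball3 h=3 -> lands@8:L; in-air after throw: [b1@6:L b3@8:L b2@10:L b4@13:R]
Beat 6 (L): throw ball1 h=3 -> lands@9:R; in-air after throw: [b3@8:L b1@9:R b2@10:L b4@13:R]
Beat 7 (R): throw ball5 h=9 -> lands@16:L; in-air after throw: [b3@8:L b1@9:R b2@10:L b4@13:R b5@16:L]
Beat 8 (L): throw ball3 h=3 -> lands@11:R; in-air after throw: [b1@9:R b2@10:L b3@11:R b4@13:R b5@16:L]
Beat 9 (R): throw ball1 h=3 -> lands@12:L; in-air after throw: [b2@10:L b3@11:R b1@12:L b4@13:R b5@16:L]
Beat 10 (L): throw ball2 h=9 -> lands@19:R; in-air after throw: [b3@11:R b1@12:L b4@13:R b5@16:L b2@19:R]
Beat 11 (R): throw ball3 h=3 -> lands@14:L; in-air after throw: [b1@12:L b4@13:R b3@14:L b5@16:L b2@19:R]

Answer: ball1:lands@12:L ball4:lands@13:R ball5:lands@16:L ball2:lands@19:R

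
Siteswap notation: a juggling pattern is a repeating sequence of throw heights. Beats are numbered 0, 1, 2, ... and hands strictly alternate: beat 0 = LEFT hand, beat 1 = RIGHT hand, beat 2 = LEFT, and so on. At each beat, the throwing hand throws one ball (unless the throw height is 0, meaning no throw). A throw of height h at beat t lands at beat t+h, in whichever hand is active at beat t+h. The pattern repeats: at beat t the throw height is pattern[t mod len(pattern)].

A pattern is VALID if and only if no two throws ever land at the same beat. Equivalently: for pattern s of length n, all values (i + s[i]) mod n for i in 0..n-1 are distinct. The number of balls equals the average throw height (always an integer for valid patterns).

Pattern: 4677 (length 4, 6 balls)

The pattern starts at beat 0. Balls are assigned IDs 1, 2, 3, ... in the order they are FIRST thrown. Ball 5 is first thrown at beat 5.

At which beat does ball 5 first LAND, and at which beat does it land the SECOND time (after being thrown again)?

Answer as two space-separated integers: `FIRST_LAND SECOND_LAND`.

Answer: 11 18

Derivation:
Beat 0 (L): throw ball1 h=4 -> lands@4:L; in-air after throw: [b1@4:L]
Beat 1 (R): throw ball2 h=6 -> lands@7:R; in-air after throw: [b1@4:L b2@7:R]
Beat 2 (L): throw ball3 h=7 -> lands@9:R; in-air after throw: [b1@4:L b2@7:R b3@9:R]
Beat 3 (R): throw ball4 h=7 -> lands@10:L; in-air after throw: [b1@4:L b2@7:R b3@9:R b4@10:L]
Beat 4 (L): throw ball1 h=4 -> lands@8:L; in-air after throw: [b2@7:R b1@8:L b3@9:R b4@10:L]
Beat 5 (R): throw ball5 h=6 -> lands@11:R; in-air after throw: [b2@7:R b1@8:L b3@9:R b4@10:L b5@11:R]
Beat 6 (L): throw ball6 h=7 -> lands@13:R; in-air after throw: [b2@7:R b1@8:L b3@9:R b4@10:L b5@11:R b6@13:R]
Beat 7 (R): throw ball2 h=7 -> lands@14:L; in-air after throw: [b1@8:L b3@9:R b4@10:L b5@11:R b6@13:R b2@14:L]
Beat 8 (L): throw ball1 h=4 -> lands@12:L; in-air after throw: [b3@9:R b4@10:L b5@11:R b1@12:L b6@13:R b2@14:L]
Beat 9 (R): throw ball3 h=6 -> lands@15:R; in-air after throw: [b4@10:L b5@11:R b1@12:L b6@13:R b2@14:L b3@15:R]
Beat 10 (L): throw ball4 h=7 -> lands@17:R; in-air after throw: [b5@11:R b1@12:L b6@13:R b2@14:L b3@15:R b4@17:R]
Beat 11 (R): throw ball5 h=7 -> lands@18:L; in-air after throw: [b1@12:L b6@13:R b2@14:L b3@15:R b4@17:R b5@18:L]
Beat 12 (L): throw ball1 h=4 -> lands@16:L; in-air after throw: [b6@13:R b2@14:L b3@15:R b1@16:L b4@17:R b5@18:L]
Beat 13 (R): throw ball6 h=6 -> lands@19:R; in-air after throw: [b2@14:L b3@15:R b1@16:L b4@17:R b5@18:L b6@19:R]
Beat 14 (L): throw ball2 h=7 -> lands@21:R; in-air after throw: [b3@15:R b1@16:L b4@17:R b5@18:L b6@19:R b2@21:R]
Beat 15 (R): throw ball3 h=7 -> lands@22:L; in-air after throw: [b1@16:L b4@17:R b5@18:L b6@19:R b2@21:R b3@22:L]
Ball 5: thrown@5 h=6 -> first land @11; rethrown@11 h=7 -> second land @18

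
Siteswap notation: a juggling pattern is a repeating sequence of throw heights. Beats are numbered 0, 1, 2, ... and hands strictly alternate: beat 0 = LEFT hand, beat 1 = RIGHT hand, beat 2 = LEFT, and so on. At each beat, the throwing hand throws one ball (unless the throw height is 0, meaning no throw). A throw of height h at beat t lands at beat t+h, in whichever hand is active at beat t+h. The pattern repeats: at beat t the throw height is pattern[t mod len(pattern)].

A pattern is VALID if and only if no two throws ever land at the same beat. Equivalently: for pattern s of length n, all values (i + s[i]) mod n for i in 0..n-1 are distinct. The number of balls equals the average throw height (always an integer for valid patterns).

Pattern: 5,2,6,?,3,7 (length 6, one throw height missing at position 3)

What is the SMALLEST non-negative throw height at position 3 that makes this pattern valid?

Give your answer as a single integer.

Answer: 1

Derivation:
i=0: (0 + 5) mod 6 = 5
i=1: (1 + 2) mod 6 = 3
i=2: (2 + 6) mod 6 = 2
i=3: s[i]=? (unknown)
i=4: (4 + 3) mod 6 = 1
i=5: (5 + 7) mod 6 = 0
Known residues: [0, 1, 2, 3, 5]; need a permutation of 0..5, so missing residue r = 4
Need (3 + s) mod 6 = 4; smallest s = (4 - 3) mod 6 = 1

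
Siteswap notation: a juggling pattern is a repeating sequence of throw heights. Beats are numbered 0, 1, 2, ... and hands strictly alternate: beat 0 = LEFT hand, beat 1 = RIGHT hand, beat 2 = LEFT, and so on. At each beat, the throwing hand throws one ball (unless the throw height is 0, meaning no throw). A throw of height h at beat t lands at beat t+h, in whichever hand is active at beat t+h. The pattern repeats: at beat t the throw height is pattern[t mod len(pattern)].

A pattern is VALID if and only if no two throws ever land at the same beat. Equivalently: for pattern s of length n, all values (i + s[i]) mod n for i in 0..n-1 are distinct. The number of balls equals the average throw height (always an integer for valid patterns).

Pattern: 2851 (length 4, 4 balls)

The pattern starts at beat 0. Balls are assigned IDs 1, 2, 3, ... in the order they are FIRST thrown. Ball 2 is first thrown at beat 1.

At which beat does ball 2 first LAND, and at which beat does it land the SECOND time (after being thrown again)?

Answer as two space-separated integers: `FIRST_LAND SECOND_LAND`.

Beat 0 (L): throw ball1 h=2 -> lands@2:L; in-air after throw: [b1@2:L]
Beat 1 (R): throw ball2 h=8 -> lands@9:R; in-air after throw: [b1@2:L b2@9:R]
Beat 2 (L): throw ball1 h=5 -> lands@7:R; in-air after throw: [b1@7:R b2@9:R]
Beat 3 (R): throw ball3 h=1 -> lands@4:L; in-air after throw: [b3@4:L b1@7:R b2@9:R]
Beat 4 (L): throw ball3 h=2 -> lands@6:L; in-air after throw: [b3@6:L b1@7:R b2@9:R]
Beat 5 (R): throw ball4 h=8 -> lands@13:R; in-air after throw: [b3@6:L b1@7:R b2@9:R b4@13:R]
Beat 6 (L): throw ball3 h=5 -> lands@11:R; in-air after throw: [b1@7:R b2@9:R b3@11:R b4@13:R]
Beat 7 (R): throw ball1 h=1 -> lands@8:L; in-air after throw: [b1@8:L b2@9:R b3@11:R b4@13:R]
Beat 8 (L): throw ball1 h=2 -> lands@10:L; in-air after throw: [b2@9:R b1@10:L b3@11:R b4@13:R]
Beat 9 (R): throw ball2 h=8 -> lands@17:R; in-air after throw: [b1@10:L b3@11:R b4@13:R b2@17:R]
Beat 10 (L): throw ball1 h=5 -> lands@15:R; in-air after throw: [b3@11:R b4@13:R b1@15:R b2@17:R]
Beat 11 (R): throw ball3 h=1 -> lands@12:L; in-air after throw: [b3@12:L b4@13:R b1@15:R b2@17:R]
Ball 2: thrown@1 h=8 -> first land @9; rethrown@9 h=8 -> second land @17

Answer: 9 17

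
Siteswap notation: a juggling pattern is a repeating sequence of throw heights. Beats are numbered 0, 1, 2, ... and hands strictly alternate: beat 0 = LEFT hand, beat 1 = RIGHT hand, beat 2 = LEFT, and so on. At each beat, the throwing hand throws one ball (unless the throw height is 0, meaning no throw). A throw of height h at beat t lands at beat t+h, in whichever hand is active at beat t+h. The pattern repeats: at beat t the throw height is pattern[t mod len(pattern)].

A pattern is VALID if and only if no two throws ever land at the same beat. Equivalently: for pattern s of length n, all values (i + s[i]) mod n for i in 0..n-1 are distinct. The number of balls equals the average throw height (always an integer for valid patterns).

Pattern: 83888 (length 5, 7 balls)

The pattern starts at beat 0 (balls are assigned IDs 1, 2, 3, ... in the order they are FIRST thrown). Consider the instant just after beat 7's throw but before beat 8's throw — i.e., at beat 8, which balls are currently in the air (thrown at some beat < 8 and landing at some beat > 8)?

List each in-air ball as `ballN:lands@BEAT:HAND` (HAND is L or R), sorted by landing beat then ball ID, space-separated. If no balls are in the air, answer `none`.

Beat 0 (L): throw ball1 h=8 -> lands@8:L; in-air after throw: [b1@8:L]
Beat 1 (R): throw ball2 h=3 -> lands@4:L; in-air after throw: [b2@4:L b1@8:L]
Beat 2 (L): throw ball3 h=8 -> lands@10:L; in-air after throw: [b2@4:L b1@8:L b3@10:L]
Beat 3 (R): throw ball4 h=8 -> lands@11:R; in-air after throw: [b2@4:L b1@8:L b3@10:L b4@11:R]
Beat 4 (L): throw ball2 h=8 -> lands@12:L; in-air after throw: [b1@8:L b3@10:L b4@11:R b2@12:L]
Beat 5 (R): throw ball5 h=8 -> lands@13:R; in-air after throw: [b1@8:L b3@10:L b4@11:R b2@12:L b5@13:R]
Beat 6 (L): throw ball6 h=3 -> lands@9:R; in-air after throw: [b1@8:L b6@9:R b3@10:L b4@11:R b2@12:L b5@13:R]
Beat 7 (R): throw ball7 h=8 -> lands@15:R; in-air after throw: [b1@8:L b6@9:R b3@10:L b4@11:R b2@12:L b5@13:R b7@15:R]
Beat 8 (L): throw ball1 h=8 -> lands@16:L; in-air after throw: [b6@9:R b3@10:L b4@11:R b2@12:L b5@13:R b7@15:R b1@16:L]

Answer: ball6:lands@9:R ball3:lands@10:L ball4:lands@11:R ball2:lands@12:L ball5:lands@13:R ball7:lands@15:R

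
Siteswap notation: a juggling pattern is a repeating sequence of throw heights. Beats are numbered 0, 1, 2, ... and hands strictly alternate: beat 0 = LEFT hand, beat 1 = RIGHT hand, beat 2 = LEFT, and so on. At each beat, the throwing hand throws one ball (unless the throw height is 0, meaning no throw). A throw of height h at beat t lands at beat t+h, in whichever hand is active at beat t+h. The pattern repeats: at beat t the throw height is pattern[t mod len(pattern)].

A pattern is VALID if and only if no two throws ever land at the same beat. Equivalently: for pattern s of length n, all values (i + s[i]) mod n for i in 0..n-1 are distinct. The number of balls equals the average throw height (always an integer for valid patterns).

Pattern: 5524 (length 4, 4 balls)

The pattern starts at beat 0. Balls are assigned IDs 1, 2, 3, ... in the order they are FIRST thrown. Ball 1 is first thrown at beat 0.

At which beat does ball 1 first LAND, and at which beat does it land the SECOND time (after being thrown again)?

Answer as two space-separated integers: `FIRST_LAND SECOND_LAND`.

Answer: 5 10

Derivation:
Beat 0 (L): throw ball1 h=5 -> lands@5:R; in-air after throw: [b1@5:R]
Beat 1 (R): throw ball2 h=5 -> lands@6:L; in-air after throw: [b1@5:R b2@6:L]
Beat 2 (L): throw ball3 h=2 -> lands@4:L; in-air after throw: [b3@4:L b1@5:R b2@6:L]
Beat 3 (R): throw ball4 h=4 -> lands@7:R; in-air after throw: [b3@4:L b1@5:R b2@6:L b4@7:R]
Beat 4 (L): throw ball3 h=5 -> lands@9:R; in-air after throw: [b1@5:R b2@6:L b4@7:R b3@9:R]
Beat 5 (R): throw ball1 h=5 -> lands@10:L; in-air after throw: [b2@6:L b4@7:R b3@9:R b1@10:L]
Beat 6 (L): throw ball2 h=2 -> lands@8:L; in-air after throw: [b4@7:R b2@8:L b3@9:R b1@10:L]
Beat 7 (R): throw ball4 h=4 -> lands@11:R; in-air after throw: [b2@8:L b3@9:R b1@10:L b4@11:R]
Beat 8 (L): throw ball2 h=5 -> lands@13:R; in-air after throw: [b3@9:R b1@10:L b4@11:R b2@13:R]
Beat 9 (R): throw ball3 h=5 -> lands@14:L; in-air after throw: [b1@10:L b4@11:R b2@13:R b3@14:L]
Beat 10 (L): throw ball1 h=2 -> lands@12:L; in-air after throw: [b4@11:R b1@12:L b2@13:R b3@14:L]
Ball 1: thrown@0 h=5 -> first land @5; rethrown@5 h=5 -> second land @10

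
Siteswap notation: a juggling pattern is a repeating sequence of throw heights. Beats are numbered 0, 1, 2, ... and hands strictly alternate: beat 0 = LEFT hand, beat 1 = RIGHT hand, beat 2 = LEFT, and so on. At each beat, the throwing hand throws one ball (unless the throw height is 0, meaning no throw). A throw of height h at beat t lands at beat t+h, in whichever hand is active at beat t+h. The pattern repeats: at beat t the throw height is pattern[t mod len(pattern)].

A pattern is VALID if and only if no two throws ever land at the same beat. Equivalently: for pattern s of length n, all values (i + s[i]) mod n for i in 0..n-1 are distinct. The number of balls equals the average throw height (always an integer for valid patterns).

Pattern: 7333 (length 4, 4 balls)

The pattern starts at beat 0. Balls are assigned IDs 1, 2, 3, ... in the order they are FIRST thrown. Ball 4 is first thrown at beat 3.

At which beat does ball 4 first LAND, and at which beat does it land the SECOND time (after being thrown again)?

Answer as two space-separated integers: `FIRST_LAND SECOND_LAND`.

Beat 0 (L): throw ball1 h=7 -> lands@7:R; in-air after throw: [b1@7:R]
Beat 1 (R): throw ball2 h=3 -> lands@4:L; in-air after throw: [b2@4:L b1@7:R]
Beat 2 (L): throw ball3 h=3 -> lands@5:R; in-air after throw: [b2@4:L b3@5:R b1@7:R]
Beat 3 (R): throw ball4 h=3 -> lands@6:L; in-air after throw: [b2@4:L b3@5:R b4@6:L b1@7:R]
Beat 4 (L): throw ball2 h=7 -> lands@11:R; in-air after throw: [b3@5:R b4@6:L b1@7:R b2@11:R]
Beat 5 (R): throw ball3 h=3 -> lands@8:L; in-air after throw: [b4@6:L b1@7:R b3@8:L b2@11:R]
Beat 6 (L): throw ball4 h=3 -> lands@9:R; in-air after throw: [b1@7:R b3@8:L b4@9:R b2@11:R]
Beat 7 (R): throw ball1 h=3 -> lands@10:L; in-air after throw: [b3@8:L b4@9:R b1@10:L b2@11:R]
Beat 8 (L): throw ball3 h=7 -> lands@15:R; in-air after throw: [b4@9:R b1@10:L b2@11:R b3@15:R]
Beat 9 (R): throw ball4 h=3 -> lands@12:L; in-air after throw: [b1@10:L b2@11:R b4@12:L b3@15:R]
Ball 4: thrown@3 h=3 -> first land @6; rethrown@6 h=3 -> second land @9

Answer: 6 9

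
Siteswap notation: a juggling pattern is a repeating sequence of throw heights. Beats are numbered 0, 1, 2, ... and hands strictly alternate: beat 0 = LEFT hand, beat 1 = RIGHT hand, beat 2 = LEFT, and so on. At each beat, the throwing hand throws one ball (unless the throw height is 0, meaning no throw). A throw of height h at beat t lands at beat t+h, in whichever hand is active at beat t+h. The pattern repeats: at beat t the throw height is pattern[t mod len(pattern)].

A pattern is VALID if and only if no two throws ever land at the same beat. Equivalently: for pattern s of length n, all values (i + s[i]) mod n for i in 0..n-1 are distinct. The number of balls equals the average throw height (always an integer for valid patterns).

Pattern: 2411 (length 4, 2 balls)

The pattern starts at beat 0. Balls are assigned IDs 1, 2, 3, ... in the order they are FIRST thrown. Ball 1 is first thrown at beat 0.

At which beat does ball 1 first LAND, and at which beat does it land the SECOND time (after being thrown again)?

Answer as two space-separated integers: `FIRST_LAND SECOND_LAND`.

Answer: 2 3

Derivation:
Beat 0 (L): throw ball1 h=2 -> lands@2:L; in-air after throw: [b1@2:L]
Beat 1 (R): throw ball2 h=4 -> lands@5:R; in-air after throw: [b1@2:L b2@5:R]
Beat 2 (L): throw ball1 h=1 -> lands@3:R; in-air after throw: [b1@3:R b2@5:R]
Beat 3 (R): throw ball1 h=1 -> lands@4:L; in-air after throw: [b1@4:L b2@5:R]
Ball 1: thrown@0 h=2 -> first land @2; rethrown@2 h=1 -> second land @3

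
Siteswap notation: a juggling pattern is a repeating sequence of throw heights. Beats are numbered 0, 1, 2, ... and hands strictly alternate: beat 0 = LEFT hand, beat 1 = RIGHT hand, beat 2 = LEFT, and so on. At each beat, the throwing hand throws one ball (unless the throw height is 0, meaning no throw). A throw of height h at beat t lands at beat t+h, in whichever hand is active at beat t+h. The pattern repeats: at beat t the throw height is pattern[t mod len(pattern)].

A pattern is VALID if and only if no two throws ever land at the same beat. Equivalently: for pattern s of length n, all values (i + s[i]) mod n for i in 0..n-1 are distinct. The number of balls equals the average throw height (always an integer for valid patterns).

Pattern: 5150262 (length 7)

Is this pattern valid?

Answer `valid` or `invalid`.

i=0: (i + s[i]) mod n = (0 + 5) mod 7 = 5
i=1: (i + s[i]) mod n = (1 + 1) mod 7 = 2
i=2: (i + s[i]) mod n = (2 + 5) mod 7 = 0
i=3: (i + s[i]) mod n = (3 + 0) mod 7 = 3
i=4: (i + s[i]) mod n = (4 + 2) mod 7 = 6
i=5: (i + s[i]) mod n = (5 + 6) mod 7 = 4
i=6: (i + s[i]) mod n = (6 + 2) mod 7 = 1
Residues: [5, 2, 0, 3, 6, 4, 1], distinct: True

Answer: valid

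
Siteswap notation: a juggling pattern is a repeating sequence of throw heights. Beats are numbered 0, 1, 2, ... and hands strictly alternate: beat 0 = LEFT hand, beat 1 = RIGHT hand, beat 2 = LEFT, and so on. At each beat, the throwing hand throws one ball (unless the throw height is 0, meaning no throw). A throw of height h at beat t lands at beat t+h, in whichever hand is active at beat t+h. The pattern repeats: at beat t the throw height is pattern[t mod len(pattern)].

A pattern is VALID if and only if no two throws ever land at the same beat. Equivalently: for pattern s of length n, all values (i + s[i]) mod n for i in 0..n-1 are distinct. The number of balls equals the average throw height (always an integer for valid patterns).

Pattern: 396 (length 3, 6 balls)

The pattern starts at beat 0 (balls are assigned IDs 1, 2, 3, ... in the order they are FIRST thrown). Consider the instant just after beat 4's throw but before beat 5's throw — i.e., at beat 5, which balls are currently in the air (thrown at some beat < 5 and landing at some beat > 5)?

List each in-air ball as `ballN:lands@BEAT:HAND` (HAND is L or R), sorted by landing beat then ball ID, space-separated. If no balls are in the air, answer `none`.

Answer: ball1:lands@6:L ball3:lands@8:L ball2:lands@10:L ball4:lands@13:R

Derivation:
Beat 0 (L): throw ball1 h=3 -> lands@3:R; in-air after throw: [b1@3:R]
Beat 1 (R): throw ball2 h=9 -> lands@10:L; in-air after throw: [b1@3:R b2@10:L]
Beat 2 (L): throw ball3 h=6 -> lands@8:L; in-air after throw: [b1@3:R b3@8:L b2@10:L]
Beat 3 (R): throw ball1 h=3 -> lands@6:L; in-air after throw: [b1@6:L b3@8:L b2@10:L]
Beat 4 (L): throw ball4 h=9 -> lands@13:R; in-air after throw: [b1@6:L b3@8:L b2@10:L b4@13:R]
Beat 5 (R): throw ball5 h=6 -> lands@11:R; in-air after throw: [b1@6:L b3@8:L b2@10:L b5@11:R b4@13:R]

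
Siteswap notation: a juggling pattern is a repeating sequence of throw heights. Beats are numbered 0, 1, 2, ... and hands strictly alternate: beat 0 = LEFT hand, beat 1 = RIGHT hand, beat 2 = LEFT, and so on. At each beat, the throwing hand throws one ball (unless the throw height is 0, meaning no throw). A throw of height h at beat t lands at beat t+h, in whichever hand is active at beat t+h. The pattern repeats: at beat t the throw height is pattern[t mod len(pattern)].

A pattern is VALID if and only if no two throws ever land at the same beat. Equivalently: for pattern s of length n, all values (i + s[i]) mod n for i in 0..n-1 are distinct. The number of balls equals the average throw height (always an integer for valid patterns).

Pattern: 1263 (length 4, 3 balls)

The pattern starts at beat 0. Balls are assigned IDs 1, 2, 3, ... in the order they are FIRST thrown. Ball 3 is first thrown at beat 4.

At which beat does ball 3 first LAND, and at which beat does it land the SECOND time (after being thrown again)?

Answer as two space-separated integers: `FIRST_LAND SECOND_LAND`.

Beat 0 (L): throw ball1 h=1 -> lands@1:R; in-air after throw: [b1@1:R]
Beat 1 (R): throw ball1 h=2 -> lands@3:R; in-air after throw: [b1@3:R]
Beat 2 (L): throw ball2 h=6 -> lands@8:L; in-air after throw: [b1@3:R b2@8:L]
Beat 3 (R): throw ball1 h=3 -> lands@6:L; in-air after throw: [b1@6:L b2@8:L]
Beat 4 (L): throw ball3 h=1 -> lands@5:R; in-air after throw: [b3@5:R b1@6:L b2@8:L]
Beat 5 (R): throw ball3 h=2 -> lands@7:R; in-air after throw: [b1@6:L b3@7:R b2@8:L]
Beat 6 (L): throw ball1 h=6 -> lands@12:L; in-air after throw: [b3@7:R b2@8:L b1@12:L]
Beat 7 (R): throw ball3 h=3 -> lands@10:L; in-air after throw: [b2@8:L b3@10:L b1@12:L]
Ball 3: thrown@4 h=1 -> first land @5; rethrown@5 h=2 -> second land @7

Answer: 5 7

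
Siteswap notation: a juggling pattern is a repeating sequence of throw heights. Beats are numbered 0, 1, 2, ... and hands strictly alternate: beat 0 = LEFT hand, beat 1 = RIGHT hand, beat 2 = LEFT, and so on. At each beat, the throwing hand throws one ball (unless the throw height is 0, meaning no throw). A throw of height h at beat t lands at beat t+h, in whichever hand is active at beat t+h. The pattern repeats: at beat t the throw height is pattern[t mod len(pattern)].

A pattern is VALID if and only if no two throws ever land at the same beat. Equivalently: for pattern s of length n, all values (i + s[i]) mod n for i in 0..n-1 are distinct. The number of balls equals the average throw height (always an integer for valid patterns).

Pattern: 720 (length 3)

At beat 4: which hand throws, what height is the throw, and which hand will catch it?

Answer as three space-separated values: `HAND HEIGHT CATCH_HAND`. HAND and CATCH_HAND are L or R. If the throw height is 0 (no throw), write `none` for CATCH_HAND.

Beat 4: 4 mod 2 = 0, so hand = L
Throw height = pattern[4 mod 3] = pattern[1] = 2
Lands at beat 4+2=6, 6 mod 2 = 0, so catch hand = L

Answer: L 2 L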